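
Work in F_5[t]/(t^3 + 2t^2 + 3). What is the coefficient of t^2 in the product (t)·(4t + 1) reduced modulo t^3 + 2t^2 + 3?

Multiply in F_5[t]: (t)·(4t + 1) = 4t^2 + t.
Reduced: 4t^2 + t.

4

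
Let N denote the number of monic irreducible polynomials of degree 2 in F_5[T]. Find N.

The number of monic irreducibles of degree 2 over GF(5) is (1/2)·Σ_{d∣2} μ(2/d) 5^d.
Divisors of 2: 1, 2; μ(2/d) for each: -1, 1.
Σ = − 5^1 + 5^2 = 20.
N = 20/2 = 10.

10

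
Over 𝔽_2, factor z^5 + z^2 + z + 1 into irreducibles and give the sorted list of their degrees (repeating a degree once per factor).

1, 1, 3

Write h(z) = z^5 + z^2 + z + 1.
Roots in 𝔽_2: h(0) = 1; h(1) = 0 → root.
Linear factors from roots: (z + 1).
Complete factorization: h(z) = (z + 1)^2·(z^3 + z + 1).
Factor degrees with multiplicity: 1 + 1 + 3 = 5.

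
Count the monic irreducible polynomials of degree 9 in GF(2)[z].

56

The number of monic irreducibles of degree 9 over GF(2) is (1/9)·Σ_{d∣9} μ(9/d) 2^d.
Divisors of 9: 1, 3, 9; μ(9/d) for each: 0, -1, 1.
Σ = − 2^3 + 2^9 = 504.
N = 504/9 = 56.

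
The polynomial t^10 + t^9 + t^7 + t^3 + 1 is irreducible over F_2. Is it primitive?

Write f(t) = t^10 + t^9 + t^7 + t^3 + 1.
|GF(2^10)^×| = 2^10 − 1 = 1023. Prime factorization: 1023 = 3·11·31.
f is primitive ⇔ t has order 1023 in GF(2)[t]/(f), i.e. t^(1023/q) ≠ 1 for each prime q | 1023.
t^(341) mod f = t^9 + t^8 + t^6 + t^5 + t^3 + t^2 + t.
t^(93) mod f = t^9 + t^8 + t^7 + t^6 + t^5 + 1.
t^(33) mod f = t^9 + t^4 + t^3 + t^2.
None equal 1, so t has full order 1023; f is primitive.

Yes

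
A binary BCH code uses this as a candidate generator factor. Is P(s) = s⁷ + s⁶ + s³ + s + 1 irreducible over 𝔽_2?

Yes

Check for roots in 𝔽_2: P(0) = 1; P(1) = 1.
No roots, so no linear factors.
Monic irreducibles of degree 2 over GF(2): s² + s + 1.
None of them divide P (all give nonzero remainder).
Monic irreducibles of degree 3 over GF(2): s³ + s + 1, s³ + s² + 1.
None of them divide P (all give nonzero remainder).
No irreducible factor of degree ≤ 3 exists, so P is irreducible over GF(2).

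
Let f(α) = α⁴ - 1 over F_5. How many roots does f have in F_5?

Evaluate at each of the 5 elements of F_5:
f(0) = 4; f(1) = 0 → root; f(2) = 0 → root; f(3) = 0 → root; f(4) = 0 → root.
Roots: {1, 2, 3, 4}.

4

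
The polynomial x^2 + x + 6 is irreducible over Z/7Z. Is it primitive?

Write f(x) = x^2 + x + 6.
|GF(7^2)^×| = 7^2 − 1 = 48. Prime factorization: 48 = 2^4·3.
f is primitive ⇔ x has order 48 in GF(7)[x]/(f), i.e. x^(48/q) ≠ 1 for each prime q | 48.
x^(24) mod f = 6.
x^(16) mod f = 1
Since x^(16) = 1, the order of x divides 16 < 48; not primitive.

No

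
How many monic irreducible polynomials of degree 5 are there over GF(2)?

6

By the necklace-counting formula, N_2(5) = (1/5) Σ_{d|5} μ(5/d)·2^d.
Divisors of 5: 1, 5; μ(5/d) for each: -1, 1.
Σ = − 2^1 + 2^5 = 30.
N = 30/5 = 6.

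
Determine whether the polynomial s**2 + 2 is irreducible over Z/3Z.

Write f(s) = s**2 + 2.
Check for roots in Z/3Z: f(0) = 2; f(1) = 0 → root; f(2) = 0 → root.
f(1) = 0, so (s − 1) divides f(s); f is reducible.

No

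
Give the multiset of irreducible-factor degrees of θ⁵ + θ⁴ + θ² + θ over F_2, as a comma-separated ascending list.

Write f(θ) = θ⁵ + θ⁴ + θ² + θ.
Roots in F_2: f(0) = 0 → root; f(1) = 0 → root.
Linear factors from roots: (θ), (θ + 1).
Complete factorization: f(θ) = (θ)·(θ + 1)^2·(θ² + θ + 1).
Factor degrees with multiplicity: 1 + 1 + 1 + 2 = 5.

1, 1, 1, 2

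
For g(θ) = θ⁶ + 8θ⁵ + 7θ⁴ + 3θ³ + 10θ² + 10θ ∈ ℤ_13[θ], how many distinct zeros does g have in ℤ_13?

2

Evaluate at each of the 13 elements of ℤ_13:
g(0) = 0 → root; g(1) = 0 → root; g(2) = 9; g(3) = 9; g(4) = 3; g(5) = 6; g(6) = 2; g(7) = 10; g(8) = 12; g(9) = 3; g(10) = 7; g(11) = 7; g(12) = 10.
Roots: {0, 1}.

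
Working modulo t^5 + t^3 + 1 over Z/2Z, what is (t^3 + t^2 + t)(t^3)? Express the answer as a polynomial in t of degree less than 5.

t^3 + t + 1

Multiply in Z/2Z[t]: (t^3 + t^2 + t)·(t^3) = t^6 + t^5 + t^4.
Reduce using t^5 ≡ t^3 + 1 (mod t^5 + t^3 + 1).
Reduced: t^3 + t + 1.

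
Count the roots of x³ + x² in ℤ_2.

2

Write f(x) = x³ + x².
Evaluate at each of the 2 elements of ℤ_2:
f(0) = 0 → root; f(1) = 0 → root.
Roots: {0, 1}.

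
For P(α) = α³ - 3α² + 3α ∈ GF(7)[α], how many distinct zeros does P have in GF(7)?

Evaluate at each of the 7 elements of GF(7):
P(0) = 0 → root; P(1) = 1; P(2) = 2; P(3) = 2; P(4) = 0 → root; P(5) = 2; P(6) = 0 → root.
Roots: {0, 4, 6}.

3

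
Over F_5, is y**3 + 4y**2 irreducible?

Write P(y) = y**3 + 4y**2.
Check for roots in F_5: P(0) = 0 → root; P(1) = 0 → root; P(2) = 4; P(3) = 3; P(4) = 3.
P(0) = 0, so (y) divides P(y); P is reducible.

No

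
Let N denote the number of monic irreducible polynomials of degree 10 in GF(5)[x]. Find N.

976248

x^(5^10) − x is the product of all monic irreducibles of degree dividing 10; Möbius inversion gives N = (1/10) Σ μ(10/d)·5^d.
Divisors of 10: 1, 2, 5, 10; μ(10/d) for each: 1, -1, -1, 1.
Σ = 5^1 − 5^2 − 5^5 + 5^10 = 9762480.
N = 9762480/10 = 976248.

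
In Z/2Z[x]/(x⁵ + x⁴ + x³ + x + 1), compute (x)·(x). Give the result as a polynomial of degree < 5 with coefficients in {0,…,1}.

x^2

Multiply in Z/2Z[x]: (x)·(x) = x².
Reduced: x².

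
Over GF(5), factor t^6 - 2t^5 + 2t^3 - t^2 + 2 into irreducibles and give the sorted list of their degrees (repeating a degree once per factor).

1, 2, 3

Write g(t) = t^6 - 2t^5 + 2t^3 - t^2 + 2.
Roots in GF(5): g(0) = 2; g(1) = 2; g(2) = 4; g(3) = 0 → root; g(4) = 2.
Linear factors from roots: (t + 2).
Complete factorization: g(t) = (t + 2)·(t^2 - 2t - 1)·(t^3 - 2t^2 - 1).
Factor degrees with multiplicity: 1 + 2 + 3 = 6.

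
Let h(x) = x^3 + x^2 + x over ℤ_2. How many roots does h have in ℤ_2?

1

Evaluate at each of the 2 elements of ℤ_2:
h(0) = 0 → root; h(1) = 1.
Roots: {0}.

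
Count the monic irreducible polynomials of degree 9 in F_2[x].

x^(2^9) − x is the product of all monic irreducibles of degree dividing 9; Möbius inversion gives N = (1/9) Σ μ(9/d)·2^d.
Divisors of 9: 1, 3, 9; μ(9/d) for each: 0, -1, 1.
Σ = − 2^3 + 2^9 = 504.
N = 504/9 = 56.

56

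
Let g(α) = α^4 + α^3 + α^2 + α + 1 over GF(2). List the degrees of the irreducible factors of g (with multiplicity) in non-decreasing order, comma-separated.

Roots in GF(2): g(0) = 1; g(1) = 1.
Complete factorization: g(α) = (α^4 + α^3 + α^2 + α + 1).
Factor degrees with multiplicity: 4 = 4.

4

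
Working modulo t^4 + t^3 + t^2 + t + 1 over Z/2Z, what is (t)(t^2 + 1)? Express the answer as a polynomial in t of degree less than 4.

t^3 + t

Multiply in Z/2Z[t]: (t)·(t^2 + 1) = t^3 + t.
Reduced: t^3 + t.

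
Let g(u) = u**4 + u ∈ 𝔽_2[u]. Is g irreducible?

Check for roots in 𝔽_2: g(0) = 0 → root; g(1) = 0 → root.
g(0) = 0, so (u) divides g(u); g is reducible.

No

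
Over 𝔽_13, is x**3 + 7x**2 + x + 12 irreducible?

Write P(x) = x**3 + 7x**2 + x + 12.
Check each element of 𝔽_13 for a root: P(0)=12, P(1)=8, P(2)=11, P(3)=1, P(4)=10, P(5)=5, P(6)=5, P(7)=3, P(8)=5, P(9)=4, P(10)=6, P(11)=4, P(12)=4.
No roots. A degree-3 polynomial over a field with no linear factor is irreducible.

Yes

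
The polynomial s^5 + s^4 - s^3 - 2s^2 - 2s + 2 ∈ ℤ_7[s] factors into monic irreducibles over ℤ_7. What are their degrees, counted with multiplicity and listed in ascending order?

2, 3

Write g(s) = s^5 + s^4 - s^3 - 2s^2 - 2s + 2.
Complete factorization: g(s) = (s^2 + s - 1)·(s^3 - 2).
Factor degrees with multiplicity: 2 + 3 = 5.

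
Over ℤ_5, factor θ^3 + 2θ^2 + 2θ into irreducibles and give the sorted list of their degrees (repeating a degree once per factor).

Write h(θ) = θ^3 + 2θ^2 + 2θ.
Roots in ℤ_5: h(0) = 0 → root; h(1) = 0 → root; h(2) = 0 → root; h(3) = 1; h(4) = 4.
Linear factors from roots: (θ), (θ + 4), (θ + 3).
Complete factorization: h(θ) = (θ)·(θ + 3)·(θ + 4).
Factor degrees with multiplicity: 1 + 1 + 1 = 3.

1, 1, 1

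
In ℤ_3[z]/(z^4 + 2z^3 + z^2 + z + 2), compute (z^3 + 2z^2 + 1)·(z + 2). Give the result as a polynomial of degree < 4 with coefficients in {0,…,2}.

Multiply in ℤ_3[z]: (z^3 + 2z^2 + 1)·(z + 2) = z^4 + z^3 + z^2 + z + 2.
Reduce using z^4 ≡ z^3 + 2z^2 + 2z + 1 (mod z^4 + 2z^3 + z^2 + z + 2).
Reduced: 2z^3.

2z^3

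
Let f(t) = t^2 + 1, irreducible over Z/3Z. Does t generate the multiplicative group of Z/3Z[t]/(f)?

|GF(3^2)^×| = 3^2 − 1 = 8. Prime factorization: 8 = 2^3.
f is primitive ⇔ t has order 8 in GF(3)[t]/(f), i.e. t^(8/q) ≠ 1 for each prime q | 8.
t^(4) mod f = 1
Since t^(4) = 1, the order of t divides 4 < 8; not primitive.

No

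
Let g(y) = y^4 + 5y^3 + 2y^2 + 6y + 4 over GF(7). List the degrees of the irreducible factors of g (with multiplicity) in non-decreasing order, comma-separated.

4

Complete factorization: g(y) = (y^4 + 5y^3 + 2y^2 + 6y + 4).
Factor degrees with multiplicity: 4 = 4.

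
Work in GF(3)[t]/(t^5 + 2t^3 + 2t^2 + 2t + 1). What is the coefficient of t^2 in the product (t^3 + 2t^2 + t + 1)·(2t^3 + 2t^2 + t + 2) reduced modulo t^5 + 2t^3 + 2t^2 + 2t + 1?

0

Multiply in GF(3)[t]: (t^3 + 2t^2 + t + 1)·(2t^3 + 2t^2 + t + 2) = 2t^6 + t^4 + 2t^3 + t^2 + 2.
Reduce using t^5 ≡ t^3 + t^2 + t + 2 (mod t^5 + 2t^3 + 2t^2 + 2t + 1).
Reduced: t^3 + t + 2.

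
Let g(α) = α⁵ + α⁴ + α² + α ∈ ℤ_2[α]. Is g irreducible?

Check for roots in ℤ_2: g(0) = 0 → root; g(1) = 0 → root.
g(0) = 0, so (α) divides g(α); g is reducible.

No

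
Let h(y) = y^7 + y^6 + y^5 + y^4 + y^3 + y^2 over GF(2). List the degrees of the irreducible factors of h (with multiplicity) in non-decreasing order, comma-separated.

1, 1, 1, 2, 2

Roots in GF(2): h(0) = 0 → root; h(1) = 0 → root.
Linear factors from roots: (y), (y + 1).
Complete factorization: h(y) = (y + 1)·(y)^2·(y^2 + y + 1)^2.
Factor degrees with multiplicity: 1 + 1 + 1 + 2 + 2 = 7.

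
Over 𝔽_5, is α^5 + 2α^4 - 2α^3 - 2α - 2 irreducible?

Write h(α) = α^5 + 2α^4 - 2α^3 - 2α - 2.
Check for roots in 𝔽_5: h(0) = 3; h(1) = 2; h(2) = 2; h(3) = 3; h(4) = 3.
No roots, so no linear factors.
Degree-2 irreducible divisors: test the 10 monic irreducibles of degree 2 over GF(5).
None of them divide h (all give nonzero remainder).
No irreducible factor of degree ≤ 2 exists, so h is irreducible over GF(5).

Yes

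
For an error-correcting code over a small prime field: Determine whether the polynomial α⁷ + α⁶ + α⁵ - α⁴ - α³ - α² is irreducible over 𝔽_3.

Write g(α) = α⁷ + α⁶ + α⁵ - α⁴ - α³ - α².
Check for roots in 𝔽_3: g(0) = 0 → root; g(1) = 0 → root; g(2) = 1.
g(0) = 0, so (α) divides g(α); g is reducible.

No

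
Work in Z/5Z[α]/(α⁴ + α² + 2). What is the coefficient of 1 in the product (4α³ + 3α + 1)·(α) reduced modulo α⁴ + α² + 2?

Multiply in Z/5Z[α]: (4α³ + 3α + 1)·(α) = 4α⁴ + 3α² + α.
Reduce using α⁴ ≡ 4α² + 3 (mod α⁴ + α² + 2).
Reduced: 4α² + α + 2.

2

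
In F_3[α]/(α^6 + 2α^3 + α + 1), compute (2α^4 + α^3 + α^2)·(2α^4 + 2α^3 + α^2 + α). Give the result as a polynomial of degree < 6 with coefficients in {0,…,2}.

2α^4 + 2α^2

Multiply in F_3[α]: (2α^4 + α^3 + α^2)·(2α^4 + 2α^3 + α^2 + α) = α^8 + 2α^5 + 2α^4 + α^3.
Reduce using α^6 ≡ α^3 + 2α + 2 (mod α^6 + 2α^3 + α + 1).
Reduced: 2α^4 + 2α^2.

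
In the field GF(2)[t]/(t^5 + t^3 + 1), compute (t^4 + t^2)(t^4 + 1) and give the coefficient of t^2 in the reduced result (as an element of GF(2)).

Multiply in GF(2)[t]: (t^4 + t^2)·(t^4 + 1) = t^8 + t^6 + t^4 + t^2.
Reduce using t^5 ≡ t^3 + 1 (mod t^5 + t^3 + 1).
Reduced: t^4 + t^3 + t^2.

1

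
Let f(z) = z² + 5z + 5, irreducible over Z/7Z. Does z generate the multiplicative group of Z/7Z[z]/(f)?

|GF(7^2)^×| = 7^2 − 1 = 48. Prime factorization: 48 = 2^4·3.
f is primitive ⇔ z has order 48 in GF(7)[z]/(f), i.e. z^(48/q) ≠ 1 for each prime q | 48.
z^(24) mod f = 6.
z^(16) mod f = 4.
None equal 1, so z has full order 48; f is primitive.

Yes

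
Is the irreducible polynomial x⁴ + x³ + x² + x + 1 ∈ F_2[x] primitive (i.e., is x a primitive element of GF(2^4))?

No

Write f(x) = x⁴ + x³ + x² + x + 1.
|GF(2^4)^×| = 2^4 − 1 = 15. Prime factorization: 15 = 3·5.
f is primitive ⇔ x has order 15 in GF(2)[x]/(f), i.e. x^(15/q) ≠ 1 for each prime q | 15.
x^(5) mod f = 1
x^(3) mod f = x³.
Since x^(5) = 1, the order of x divides 5 < 15; not primitive.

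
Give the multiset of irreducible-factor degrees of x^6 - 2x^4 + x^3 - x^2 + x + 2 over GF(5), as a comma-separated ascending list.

1, 1, 2, 2

Write g(x) = x^6 - 2x^4 + x^3 - x^2 + x + 2.
Roots in GF(5): g(0) = 2; g(1) = 2; g(2) = 0 → root; g(3) = 0 → root; g(4) = 3.
Linear factors from roots: (x - 2), (x + 2).
Complete factorization: g(x) = (x + 2)·(x - 2)·(x^2 + x + 1)·(x^2 - x + 2).
Factor degrees with multiplicity: 1 + 1 + 2 + 2 = 6.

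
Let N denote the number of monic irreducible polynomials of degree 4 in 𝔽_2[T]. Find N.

3

The number of monic irreducibles of degree 4 over GF(2) is (1/4)·Σ_{d∣4} μ(4/d) 2^d.
Divisors of 4: 1, 2, 4; μ(4/d) for each: 0, -1, 1.
Σ = − 2^2 + 2^4 = 12.
N = 12/4 = 3.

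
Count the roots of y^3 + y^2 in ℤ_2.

Write g(y) = y^3 + y^2.
Evaluate at each of the 2 elements of ℤ_2:
g(0) = 0 → root; g(1) = 0 → root.
Roots: {0, 1}.

2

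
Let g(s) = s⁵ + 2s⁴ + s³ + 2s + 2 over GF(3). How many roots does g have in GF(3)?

1

Evaluate at each of the 3 elements of GF(3):
g(0) = 2; g(1) = 2; g(2) = 0 → root.
Roots: {2}.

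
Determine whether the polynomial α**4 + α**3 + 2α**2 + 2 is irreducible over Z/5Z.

Write m(α) = α**4 + α**3 + 2α**2 + 2.
Check for roots in Z/5Z: m(0) = 2; m(1) = 1; m(2) = 4; m(3) = 3; m(4) = 4.
No roots, so no linear factors.
Degree-2 irreducible divisors: test the 10 monic irreducibles of degree 2 over GF(5).
None of them divide m (all give nonzero remainder).
No irreducible factor of degree ≤ 2 exists, so m is irreducible over GF(5).

Yes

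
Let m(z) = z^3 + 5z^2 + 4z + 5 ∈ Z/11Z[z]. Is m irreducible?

Check each element of Z/11Z for a root: m(0)=5, m(1)=4, m(2)=8, m(3)=1, m(4)=0, m(5)=0, m(6)=7, m(7)=5, m(8)=0, m(9)=9, m(10)=5.
m(4) = 0, so (z − 4) divides m(z); m is reducible.

No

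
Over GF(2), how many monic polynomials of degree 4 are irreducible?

By the necklace-counting formula, N_2(4) = (1/4) Σ_{d|4} μ(4/d)·2^d.
Divisors of 4: 1, 2, 4; μ(4/d) for each: 0, -1, 1.
Σ = − 2^2 + 2^4 = 12.
N = 12/4 = 3.

3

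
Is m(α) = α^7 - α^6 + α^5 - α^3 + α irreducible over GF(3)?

No

Check for roots in GF(3): m(0) = 0 → root; m(1) = 1; m(2) = 0 → root.
m(0) = 0, so (α) divides m(α); m is reducible.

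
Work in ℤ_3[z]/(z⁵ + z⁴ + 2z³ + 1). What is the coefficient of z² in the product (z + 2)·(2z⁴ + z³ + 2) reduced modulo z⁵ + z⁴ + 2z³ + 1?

0

Multiply in ℤ_3[z]: (z + 2)·(2z⁴ + z³ + 2) = 2z⁵ + 2z⁴ + 2z³ + 2z + 1.
Reduce using z⁵ ≡ 2z⁴ + z³ + 2 (mod z⁵ + z⁴ + 2z³ + 1).
Reduced: z³ + 2z + 2.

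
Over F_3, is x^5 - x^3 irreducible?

No

Write g(x) = x^5 - x^3.
Check for roots in F_3: g(0) = 0 → root; g(1) = 0 → root; g(2) = 0 → root.
g(0) = 0, so (x) divides g(x); g is reducible.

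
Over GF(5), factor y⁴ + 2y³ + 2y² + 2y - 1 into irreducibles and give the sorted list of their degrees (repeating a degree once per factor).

4

Write f(y) = y⁴ + 2y³ + 2y² + 2y - 1.
Roots in GF(5): f(0) = 4; f(1) = 1; f(2) = 3; f(3) = 3; f(4) = 3.
Complete factorization: f(y) = (y⁴ + 2y³ + 2y² + 2y - 1).
Factor degrees with multiplicity: 4 = 4.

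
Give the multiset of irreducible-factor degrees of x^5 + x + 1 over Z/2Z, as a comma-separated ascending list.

2, 3

Write f(x) = x^5 + x + 1.
Roots in Z/2Z: f(0) = 1; f(1) = 1.
Complete factorization: f(x) = (x^2 + x + 1)·(x^3 + x^2 + 1).
Factor degrees with multiplicity: 2 + 3 = 5.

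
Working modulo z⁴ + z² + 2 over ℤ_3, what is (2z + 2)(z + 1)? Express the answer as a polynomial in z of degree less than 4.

Multiply in ℤ_3[z]: (2z + 2)·(z + 1) = 2z² + z + 2.
Reduced: 2z² + z + 2.

2z^2 + z + 2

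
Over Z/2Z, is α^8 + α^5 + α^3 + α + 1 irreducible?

Yes

Write h(α) = α^8 + α^5 + α^3 + α + 1.
Check for roots in Z/2Z: h(0) = 1; h(1) = 1.
No roots, so no linear factors.
Monic irreducibles of degree 2 over GF(2): α^2 + α + 1.
None of them divide h (all give nonzero remainder).
Monic irreducibles of degree 3 over GF(2): α^3 + α + 1, α^3 + α^2 + 1.
None of them divide h (all give nonzero remainder).
Monic irreducibles of degree 4 over GF(2): α^4 + α + 1, α^4 + α^3 + 1, α^4 + α^3 + α^2 + α + 1.
None of them divide h (all give nonzero remainder).
No irreducible factor of degree ≤ 4 exists, so h is irreducible over GF(2).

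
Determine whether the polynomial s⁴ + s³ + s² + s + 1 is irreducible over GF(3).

Yes

Write m(s) = s⁴ + s³ + s² + s + 1.
Check for roots in GF(3): m(0) = 1; m(1) = 2; m(2) = 1.
No roots, so no linear factors.
Monic irreducibles of degree 2 over GF(3): s² + 1, s² + s - 1, s² - s - 1.
None of them divide m (all give nonzero remainder).
No irreducible factor of degree ≤ 2 exists, so m is irreducible over GF(3).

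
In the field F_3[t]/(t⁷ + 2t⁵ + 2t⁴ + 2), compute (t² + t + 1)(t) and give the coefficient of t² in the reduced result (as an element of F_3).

1

Multiply in F_3[t]: (t² + t + 1)·(t) = t³ + t² + t.
Reduced: t³ + t² + t.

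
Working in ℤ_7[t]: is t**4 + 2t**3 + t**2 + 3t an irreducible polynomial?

Write h(t) = t**4 + 2t**3 + t**2 + 3t.
Check for roots in ℤ_7: h(0) = 0 → root; h(1) = 0 → root; h(2) = 0 → root; h(3) = 6; h(4) = 6; h(5) = 5; h(6) = 4.
h(0) = 0, so (t) divides h(t); h is reducible.

No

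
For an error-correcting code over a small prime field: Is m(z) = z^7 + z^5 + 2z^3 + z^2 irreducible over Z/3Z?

Check for roots in Z/3Z: m(0) = 0 → root; m(1) = 2; m(2) = 0 → root.
m(0) = 0, so (z) divides m(z); m is reducible.

No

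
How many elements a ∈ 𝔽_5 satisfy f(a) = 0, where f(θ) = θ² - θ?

Evaluate at each of the 5 elements of 𝔽_5:
f(0) = 0 → root; f(1) = 0 → root; f(2) = 2; f(3) = 1; f(4) = 2.
Roots: {0, 1}.

2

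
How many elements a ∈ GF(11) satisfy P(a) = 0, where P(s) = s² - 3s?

Evaluate at each of the 11 elements of GF(11):
P(0) = 0 → root; P(1) = 9; P(2) = 9; P(3) = 0 → root; P(4) = 4; P(5) = 10; P(6) = 7; P(7) = 6; P(8) = 7; P(9) = 10; P(10) = 4.
Roots: {0, 3}.

2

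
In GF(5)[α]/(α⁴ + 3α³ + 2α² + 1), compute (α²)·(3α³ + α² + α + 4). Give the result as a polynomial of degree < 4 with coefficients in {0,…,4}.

4α^3 + 2α + 3

Multiply in GF(5)[α]: (α²)·(3α³ + α² + α + 4) = 3α⁵ + α⁴ + α³ + 4α².
Reduce using α⁴ ≡ 2α³ + 3α² + 4 (mod α⁴ + 3α³ + 2α² + 1).
Reduced: 4α³ + 2α + 3.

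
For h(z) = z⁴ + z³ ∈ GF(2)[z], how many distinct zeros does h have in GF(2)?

Evaluate at each of the 2 elements of GF(2):
h(0) = 0 → root; h(1) = 0 → root.
Roots: {0, 1}.

2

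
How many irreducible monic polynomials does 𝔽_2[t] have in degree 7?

By the necklace-counting formula, N_2(7) = (1/7) Σ_{d|7} μ(7/d)·2^d.
Divisors of 7: 1, 7; μ(7/d) for each: -1, 1.
Σ = − 2^1 + 2^7 = 126.
N = 126/7 = 18.

18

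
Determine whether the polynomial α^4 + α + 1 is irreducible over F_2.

Write h(α) = α^4 + α + 1.
Check for roots in F_2: h(0) = 1; h(1) = 1.
No roots, so no linear factors.
Monic irreducibles of degree 2 over GF(2): α^2 + α + 1.
None of them divide h (all give nonzero remainder).
No irreducible factor of degree ≤ 2 exists, so h is irreducible over GF(2).

Yes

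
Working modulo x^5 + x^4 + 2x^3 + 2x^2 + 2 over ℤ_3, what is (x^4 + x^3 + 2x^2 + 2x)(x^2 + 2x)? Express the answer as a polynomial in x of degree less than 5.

Multiply in ℤ_3[x]: (x^4 + x^3 + 2x^2 + 2x)·(x^2 + 2x) = x^6 + x^4 + x^2.
Reduce using x^5 ≡ 2x^4 + x^3 + x^2 + 1 (mod x^5 + x^4 + 2x^3 + 2x^2 + 2).
Reduced: x + 2.

x + 2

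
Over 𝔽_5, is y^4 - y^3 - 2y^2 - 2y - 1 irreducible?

No

Write P(y) = y^4 - y^3 - 2y^2 - 2y - 1.
Check for roots in 𝔽_5: P(0) = 4; P(1) = 0 → root; P(2) = 0 → root; P(3) = 4; P(4) = 1.
P(1) = 0, so (y − 1) divides P(y); P is reducible.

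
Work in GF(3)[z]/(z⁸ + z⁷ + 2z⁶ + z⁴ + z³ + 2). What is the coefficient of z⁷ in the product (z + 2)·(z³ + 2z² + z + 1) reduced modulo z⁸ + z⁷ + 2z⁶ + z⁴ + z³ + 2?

Multiply in GF(3)[z]: (z + 2)·(z³ + 2z² + z + 1) = z⁴ + z³ + 2z² + 2.
Reduced: z⁴ + z³ + 2z² + 2.

0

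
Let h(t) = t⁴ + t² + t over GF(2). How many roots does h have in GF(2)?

1

Evaluate at each of the 2 elements of GF(2):
h(0) = 0 → root; h(1) = 1.
Roots: {0}.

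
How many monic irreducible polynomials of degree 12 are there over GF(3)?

44220

Gauss's count: N_{3}(12) = (1/12) Σ_{d|12} μ(12/d)·3^d.
Divisors of 12: 1, 2, 3, 4, 6, 12; μ(12/d) for each: 0, 1, 0, -1, -1, 1.
Σ = 3^2 − 3^4 − 3^6 + 3^12 = 530640.
N = 530640/12 = 44220.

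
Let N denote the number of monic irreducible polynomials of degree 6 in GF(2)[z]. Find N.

Gauss's count: N_{2}(6) = (1/6) Σ_{d|6} μ(6/d)·2^d.
Divisors of 6: 1, 2, 3, 6; μ(6/d) for each: 1, -1, -1, 1.
Σ = 2^1 − 2^2 − 2^3 + 2^6 = 54.
N = 54/6 = 9.

9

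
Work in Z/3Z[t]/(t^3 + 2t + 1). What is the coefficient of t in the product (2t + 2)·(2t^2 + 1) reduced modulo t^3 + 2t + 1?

0

Multiply in Z/3Z[t]: (2t + 2)·(2t^2 + 1) = t^3 + t^2 + 2t + 2.
Reduce using t^3 ≡ t + 2 (mod t^3 + 2t + 1).
Reduced: t^2 + 1.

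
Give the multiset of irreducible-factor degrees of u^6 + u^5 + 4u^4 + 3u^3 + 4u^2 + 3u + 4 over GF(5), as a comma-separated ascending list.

1, 1, 1, 3

Write g(u) = u^6 + u^5 + 4u^4 + 3u^3 + 4u^2 + 3u + 4.
Roots in GF(5): g(0) = 4; g(1) = 0 → root; g(2) = 0 → root; g(3) = 1; g(4) = 1.
Linear factors from roots: (u + 4), (u + 3).
Complete factorization: g(u) = (u + 4)·(u + 3)^2·(u^3 + u^2 + u + 4).
Factor degrees with multiplicity: 1 + 1 + 1 + 3 = 6.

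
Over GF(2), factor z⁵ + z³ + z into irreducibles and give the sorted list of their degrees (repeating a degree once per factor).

1, 2, 2

Write h(z) = z⁵ + z³ + z.
Roots in GF(2): h(0) = 0 → root; h(1) = 1.
Linear factors from roots: (z).
Complete factorization: h(z) = (z)·(z² + z + 1)^2.
Factor degrees with multiplicity: 1 + 2 + 2 = 5.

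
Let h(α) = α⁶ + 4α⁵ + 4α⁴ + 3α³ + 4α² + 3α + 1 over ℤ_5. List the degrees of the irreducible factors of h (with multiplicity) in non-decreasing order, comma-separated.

Roots in ℤ_5: h(0) = 1; h(1) = 0 → root; h(2) = 3; h(3) = 2; h(4) = 0 → root.
Linear factors from roots: (α + 4), (α + 1).
Complete factorization: h(α) = (α + 1)·(α + 4)·(α² + 2α + 3)^2.
Factor degrees with multiplicity: 1 + 1 + 2 + 2 = 6.

1, 1, 2, 2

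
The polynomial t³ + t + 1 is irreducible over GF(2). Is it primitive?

Yes

Write f(t) = t³ + t + 1.
|GF(2^3)^×| = 2^3 − 1 = 7. Prime factorization: 7 = 7.
f is primitive ⇔ t has order 7 in GF(2)[t]/(f), i.e. t^(7/q) ≠ 1 for each prime q | 7.
t^(1) mod f = t.
None equal 1, so t has full order 7; f is primitive.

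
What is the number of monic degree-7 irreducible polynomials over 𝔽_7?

117648

Gauss's count: N_{7}(7) = (1/7) Σ_{d|7} μ(7/d)·7^d.
Divisors of 7: 1, 7; μ(7/d) for each: -1, 1.
Σ = − 7^1 + 7^7 = 823536.
N = 823536/7 = 117648.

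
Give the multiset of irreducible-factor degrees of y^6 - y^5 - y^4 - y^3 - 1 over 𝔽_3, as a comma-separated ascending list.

Write h(y) = y^6 - y^5 - y^4 - y^3 - 1.
Roots in 𝔽_3: h(0) = 2; h(1) = 0 → root; h(2) = 1.
Linear factors from roots: (y - 1).
Complete factorization: h(y) = (y - 1)^2·(y^2 + 1)·(y^2 + y - 1).
Factor degrees with multiplicity: 1 + 1 + 2 + 2 = 6.

1, 1, 2, 2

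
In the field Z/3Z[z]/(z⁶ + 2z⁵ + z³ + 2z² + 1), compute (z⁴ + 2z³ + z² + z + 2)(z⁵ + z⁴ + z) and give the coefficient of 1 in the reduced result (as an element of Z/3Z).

1

Multiply in Z/3Z[z]: (z⁴ + 2z³ + z² + z + 2)·(z⁵ + z⁴ + z) = z⁹ + 2z⁶ + z⁵ + z⁴ + z³ + z² + 2z.
Reduce using z⁶ ≡ z⁵ + 2z³ + z² + 2 (mod z⁶ + 2z⁵ + z³ + 2z² + 1).
Reduced: z⁴ + 2z³ + 2z² + z + 1.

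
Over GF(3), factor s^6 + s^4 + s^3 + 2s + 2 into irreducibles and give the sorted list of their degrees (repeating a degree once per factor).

6

Write g(s) = s^6 + s^4 + s^3 + 2s + 2.
Roots in GF(3): g(0) = 2; g(1) = 1; g(2) = 1.
Complete factorization: g(s) = (s^6 + s^4 + s^3 + 2s + 2).
Factor degrees with multiplicity: 6 = 6.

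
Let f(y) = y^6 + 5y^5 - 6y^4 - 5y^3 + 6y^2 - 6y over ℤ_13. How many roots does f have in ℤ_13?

Evaluate at each of the 13 elements of ℤ_13:
f(0) = 0 → root; f(1) = 8; f(2) = 9; f(3) = 7; f(4) = 9; f(5) = 7; f(6) = 4; f(7) = 6; f(8) = 6; f(9) = 12; f(10) = 2; f(11) = 1; f(12) = 7.
Roots: {0}.

1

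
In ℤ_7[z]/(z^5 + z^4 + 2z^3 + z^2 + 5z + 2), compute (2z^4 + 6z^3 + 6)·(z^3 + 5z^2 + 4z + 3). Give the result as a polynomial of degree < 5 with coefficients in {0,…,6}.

Multiply in ℤ_7[z]: (2z^4 + 6z^3 + 6)·(z^3 + 5z^2 + 4z + 3) = 2z^7 + 2z^6 + 3z^5 + 2z^4 + 3z^3 + 2z^2 + 3z + 4.
Reduce using z^5 ≡ 6z^4 + 5z^3 + 6z^2 + 2z + 5 (mod z^5 + z^4 + 2z^3 + z^2 + 5z + 2).
Reduced: z^4 + 2z^3 + 6z^2 + z + 6.

z^4 + 2z^3 + 6z^2 + z + 6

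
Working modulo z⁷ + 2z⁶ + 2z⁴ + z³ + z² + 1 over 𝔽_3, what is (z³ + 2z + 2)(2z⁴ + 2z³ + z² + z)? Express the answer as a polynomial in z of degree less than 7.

Multiply in 𝔽_3[z]: (z³ + 2z + 2)·(2z⁴ + 2z³ + z² + z) = 2z⁷ + 2z⁶ + 2z⁵ + z² + 2z.
Reduce using z⁷ ≡ z⁶ + z⁴ + 2z³ + 2z² + 2 (mod z⁷ + 2z⁶ + 2z⁴ + z³ + z² + 1).
Reduced: z⁶ + 2z⁵ + 2z⁴ + z³ + 2z² + 2z + 1.

z^6 + 2z^5 + 2z^4 + z^3 + 2z^2 + 2z + 1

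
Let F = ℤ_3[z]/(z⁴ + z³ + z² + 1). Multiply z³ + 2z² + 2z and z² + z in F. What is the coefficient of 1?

1

Multiply in ℤ_3[z]: (z³ + 2z² + 2z)·(z² + z) = z⁵ + z³ + 2z².
Reduce using z⁴ ≡ 2z³ + 2z² + 2 (mod z⁴ + z³ + z² + 1).
Reduced: z³ + 2z + 1.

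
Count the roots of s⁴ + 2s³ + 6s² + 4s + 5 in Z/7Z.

Write g(s) = s⁴ + 2s³ + 6s² + 4s + 5.
Evaluate at each of the 7 elements of Z/7Z:
g(0) = 5; g(1) = 4; g(2) = 6; g(3) = 3; g(4) = 4; g(5) = 0 → root; g(6) = 6.
Roots: {5}.

1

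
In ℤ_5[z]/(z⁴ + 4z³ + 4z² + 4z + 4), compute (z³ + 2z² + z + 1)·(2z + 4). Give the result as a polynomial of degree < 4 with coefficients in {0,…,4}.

2z^2 + 3z + 1

Multiply in ℤ_5[z]: (z³ + 2z² + z + 1)·(2z + 4) = 2z⁴ + 3z³ + z + 4.
Reduce using z⁴ ≡ z³ + z² + z + 1 (mod z⁴ + 4z³ + 4z² + 4z + 4).
Reduced: 2z² + 3z + 1.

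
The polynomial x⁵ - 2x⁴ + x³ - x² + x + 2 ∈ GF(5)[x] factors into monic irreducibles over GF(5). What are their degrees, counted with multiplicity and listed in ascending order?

2, 3

Write h(x) = x⁵ - 2x⁴ + x³ - x² + x + 2.
Roots in GF(5): h(0) = 2; h(1) = 2; h(2) = 3; h(3) = 4; h(4) = 1.
Complete factorization: h(x) = (x² + 2x - 2)·(x³ + x² + x - 1).
Factor degrees with multiplicity: 2 + 3 = 5.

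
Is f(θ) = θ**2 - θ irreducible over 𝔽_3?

Check for roots in 𝔽_3: f(0) = 0 → root; f(1) = 0 → root; f(2) = 2.
f(0) = 0, so (θ) divides f(θ); f is reducible.

No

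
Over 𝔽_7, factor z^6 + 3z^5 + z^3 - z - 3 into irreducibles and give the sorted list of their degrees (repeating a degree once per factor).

Write h(z) = z^6 + 3z^5 + z^3 - z - 3.
Complete factorization: h(z) = (z^6 + 3z^5 + z^3 - z - 3).
Factor degrees with multiplicity: 6 = 6.

6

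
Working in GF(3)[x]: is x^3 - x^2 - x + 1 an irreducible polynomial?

No

Write f(x) = x^3 - x^2 - x + 1.
Check for roots in GF(3): f(0) = 1; f(1) = 0 → root; f(2) = 0 → root.
f(1) = 0, so (x − 1) divides f(x); f is reducible.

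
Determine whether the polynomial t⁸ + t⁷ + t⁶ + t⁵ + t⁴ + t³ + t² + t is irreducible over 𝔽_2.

No

Write m(t) = t⁸ + t⁷ + t⁶ + t⁵ + t⁴ + t³ + t² + t.
Check for roots in 𝔽_2: m(0) = 0 → root; m(1) = 0 → root.
m(0) = 0, so (t) divides m(t); m is reducible.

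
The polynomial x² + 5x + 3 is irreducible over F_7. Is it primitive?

Write f(x) = x² + 5x + 3.
|GF(7^2)^×| = 7^2 − 1 = 48. Prime factorization: 48 = 2^4·3.
f is primitive ⇔ x has order 48 in GF(7)[x]/(f), i.e. x^(48/q) ≠ 1 for each prime q | 48.
x^(24) mod f = 6.
x^(16) mod f = 2.
None equal 1, so x has full order 48; f is primitive.

Yes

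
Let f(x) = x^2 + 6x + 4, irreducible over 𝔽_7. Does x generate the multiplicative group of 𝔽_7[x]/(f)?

|GF(7^2)^×| = 7^2 − 1 = 48. Prime factorization: 48 = 2^4·3.
f is primitive ⇔ x has order 48 in GF(7)[x]/(f), i.e. x^(48/q) ≠ 1 for each prime q | 48.
x^(24) mod f = 1
x^(16) mod f = 2.
Since x^(24) = 1, the order of x divides 24 < 48; not primitive.

No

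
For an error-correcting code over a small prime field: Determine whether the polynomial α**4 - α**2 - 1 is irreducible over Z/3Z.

Yes

Write f(α) = α**4 - α**2 - 1.
Check for roots in Z/3Z: f(0) = 2; f(1) = 2; f(2) = 2.
No roots, so no linear factors.
Monic irreducibles of degree 2 over GF(3): α**2 + 1, α**2 + α - 1, α**2 - α - 1.
None of them divide f (all give nonzero remainder).
No irreducible factor of degree ≤ 2 exists, so f is irreducible over GF(3).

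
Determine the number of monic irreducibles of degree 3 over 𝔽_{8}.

By the necklace-counting formula, N_8(3) = (1/3) Σ_{d|3} μ(3/d)·8^d.
Divisors of 3: 1, 3; μ(3/d) for each: -1, 1.
Σ = − 8^1 + 8^3 = 504.
N = 504/3 = 168.

168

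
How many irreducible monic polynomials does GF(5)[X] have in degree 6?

2580

The number of monic irreducibles of degree 6 over GF(5) is (1/6)·Σ_{d∣6} μ(6/d) 5^d.
Divisors of 6: 1, 2, 3, 6; μ(6/d) for each: 1, -1, -1, 1.
Σ = 5^1 − 5^2 − 5^3 + 5^6 = 15480.
N = 15480/6 = 2580.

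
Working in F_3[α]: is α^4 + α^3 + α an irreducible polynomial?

No

Write g(α) = α^4 + α^3 + α.
Check for roots in F_3: g(0) = 0 → root; g(1) = 0 → root; g(2) = 2.
g(0) = 0, so (α) divides g(α); g is reducible.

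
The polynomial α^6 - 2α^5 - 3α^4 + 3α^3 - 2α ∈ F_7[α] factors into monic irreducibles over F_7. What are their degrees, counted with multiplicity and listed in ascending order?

Write g(α) = α^6 - 2α^5 - 3α^4 + 3α^3 - 2α.
Linear factors from roots: (α), (α - 2).
Complete factorization: g(α) = (α)·(α - 2)·(α^2 + 2α + 3)·(α^2 - 2α - 2).
Factor degrees with multiplicity: 1 + 1 + 2 + 2 = 6.

1, 1, 2, 2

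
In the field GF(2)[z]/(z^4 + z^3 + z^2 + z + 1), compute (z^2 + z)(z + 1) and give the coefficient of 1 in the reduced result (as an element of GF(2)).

0

Multiply in GF(2)[z]: (z^2 + z)·(z + 1) = z^3 + z.
Reduced: z^3 + z.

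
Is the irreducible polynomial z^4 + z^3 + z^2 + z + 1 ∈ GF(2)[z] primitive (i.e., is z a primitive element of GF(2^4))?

Write f(z) = z^4 + z^3 + z^2 + z + 1.
|GF(2^4)^×| = 2^4 − 1 = 15. Prime factorization: 15 = 3·5.
f is primitive ⇔ z has order 15 in GF(2)[z]/(f), i.e. z^(15/q) ≠ 1 for each prime q | 15.
z^(5) mod f = 1
z^(3) mod f = z^3.
Since z^(5) = 1, the order of z divides 5 < 15; not primitive.

No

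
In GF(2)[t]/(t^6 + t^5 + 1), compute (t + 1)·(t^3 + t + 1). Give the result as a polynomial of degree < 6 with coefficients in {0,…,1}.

t^4 + t^3 + t^2 + 1

Multiply in GF(2)[t]: (t + 1)·(t^3 + t + 1) = t^4 + t^3 + t^2 + 1.
Reduced: t^4 + t^3 + t^2 + 1.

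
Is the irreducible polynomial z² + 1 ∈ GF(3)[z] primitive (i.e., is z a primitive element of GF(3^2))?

Write f(z) = z² + 1.
|GF(3^2)^×| = 3^2 − 1 = 8. Prime factorization: 8 = 2^3.
f is primitive ⇔ z has order 8 in GF(3)[z]/(f), i.e. z^(8/q) ≠ 1 for each prime q | 8.
z^(4) mod f = 1
Since z^(4) = 1, the order of z divides 4 < 8; not primitive.

No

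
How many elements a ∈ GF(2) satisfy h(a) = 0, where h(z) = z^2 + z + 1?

Evaluate at each of the 2 elements of GF(2):
h(0) = 1; h(1) = 1.
No element is a root.

0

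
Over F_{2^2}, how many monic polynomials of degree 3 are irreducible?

By the necklace-counting formula, N_4(3) = (1/3) Σ_{d|3} μ(3/d)·4^d.
Divisors of 3: 1, 3; μ(3/d) for each: -1, 1.
Σ = − 4^1 + 4^3 = 60.
N = 60/3 = 20.

20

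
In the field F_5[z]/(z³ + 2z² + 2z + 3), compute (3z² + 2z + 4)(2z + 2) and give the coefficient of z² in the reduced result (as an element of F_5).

Multiply in F_5[z]: (3z² + 2z + 4)·(2z + 2) = z³ + 2z + 3.
Reduce using z³ ≡ 3z² + 3z + 2 (mod z³ + 2z² + 2z + 3).
Reduced: 3z².

3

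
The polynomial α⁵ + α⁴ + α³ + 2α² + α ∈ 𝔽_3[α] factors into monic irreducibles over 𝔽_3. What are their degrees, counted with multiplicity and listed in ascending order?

1, 1, 1, 2

Write g(α) = α⁵ + α⁴ + α³ + 2α² + α.
Roots in 𝔽_3: g(0) = 0 → root; g(1) = 0 → root; g(2) = 0 → root.
Linear factors from roots: (α), (α + 2), (α + 1).
Complete factorization: g(α) = (α)·(α + 1)·(α + 2)·(α² + α + 2).
Factor degrees with multiplicity: 1 + 1 + 1 + 2 = 5.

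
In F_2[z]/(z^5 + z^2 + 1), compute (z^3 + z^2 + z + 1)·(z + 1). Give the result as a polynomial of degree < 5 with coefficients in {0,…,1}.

Multiply in F_2[z]: (z^3 + z^2 + z + 1)·(z + 1) = z^4 + 1.
Reduced: z^4 + 1.

z^4 + 1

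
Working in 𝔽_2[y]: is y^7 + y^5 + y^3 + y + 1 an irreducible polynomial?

Yes

Write P(y) = y^7 + y^5 + y^3 + y + 1.
Check for roots in 𝔽_2: P(0) = 1; P(1) = 1.
No roots, so no linear factors.
Monic irreducibles of degree 2 over GF(2): y^2 + y + 1.
None of them divide P (all give nonzero remainder).
Monic irreducibles of degree 3 over GF(2): y^3 + y + 1, y^3 + y^2 + 1.
None of them divide P (all give nonzero remainder).
No irreducible factor of degree ≤ 3 exists, so P is irreducible over GF(2).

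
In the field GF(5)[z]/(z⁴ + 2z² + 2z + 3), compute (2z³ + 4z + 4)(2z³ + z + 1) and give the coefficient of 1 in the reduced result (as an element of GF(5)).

Multiply in GF(5)[z]: (2z³ + 4z + 4)·(2z³ + z + 1) = 4z⁶ + 4z² + 3z + 4.
Reduce using z⁴ ≡ 3z² + 3z + 2 (mod z⁴ + 2z² + 2z + 3).
Reduced: 2z³ + 3z² + 4z + 3.

3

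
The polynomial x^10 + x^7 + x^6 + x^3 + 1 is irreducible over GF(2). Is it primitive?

No

Write f(x) = x^10 + x^7 + x^6 + x^3 + 1.
|GF(2^10)^×| = 2^10 − 1 = 1023. Prime factorization: 1023 = 3·11·31.
f is primitive ⇔ x has order 1023 in GF(2)[x]/(f), i.e. x^(1023/q) ≠ 1 for each prime q | 1023.
x^(341) mod f = 1
x^(93) mod f = x^8 + x^7 + x^6 + x^5 + x^4 + x^2.
x^(33) mod f = x^9 + x^7 + x^6 + x^5 + x^4 + x + 1.
Since x^(341) = 1, the order of x divides 341 < 1023; not primitive.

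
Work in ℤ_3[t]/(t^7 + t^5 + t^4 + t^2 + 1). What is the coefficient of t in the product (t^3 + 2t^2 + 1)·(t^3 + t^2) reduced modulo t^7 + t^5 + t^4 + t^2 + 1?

0

Multiply in ℤ_3[t]: (t^3 + 2t^2 + 1)·(t^3 + t^2) = t^6 + 2t^4 + t^3 + t^2.
Reduced: t^6 + 2t^4 + t^3 + t^2.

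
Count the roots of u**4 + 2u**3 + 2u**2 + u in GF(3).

3

Write g(u) = u**4 + 2u**3 + 2u**2 + u.
Evaluate at each of the 3 elements of GF(3):
g(0) = 0 → root; g(1) = 0 → root; g(2) = 0 → root.
Roots: {0, 1, 2}.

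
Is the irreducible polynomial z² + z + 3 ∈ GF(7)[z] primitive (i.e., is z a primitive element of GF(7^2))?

Write f(z) = z² + z + 3.
|GF(7^2)^×| = 7^2 − 1 = 48. Prime factorization: 48 = 2^4·3.
f is primitive ⇔ z has order 48 in GF(7)[z]/(f), i.e. z^(48/q) ≠ 1 for each prime q | 48.
z^(24) mod f = 6.
z^(16) mod f = 2.
None equal 1, so z has full order 48; f is primitive.

Yes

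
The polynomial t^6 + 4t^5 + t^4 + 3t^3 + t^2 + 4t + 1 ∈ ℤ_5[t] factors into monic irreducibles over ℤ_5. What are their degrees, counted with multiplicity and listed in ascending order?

Write h(t) = t^6 + 4t^5 + t^4 + 3t^3 + t^2 + 4t + 1.
Roots in ℤ_5: h(0) = 1; h(1) = 0 → root; h(2) = 0 → root; h(3) = 0 → root; h(4) = 3.
Linear factors from roots: (t + 4), (t + 3), (t + 2).
Complete factorization: h(t) = (t + 2)·(t + 3)·(t + 4)^2·(t^2 + t + 1).
Factor degrees with multiplicity: 1 + 1 + 1 + 1 + 2 = 6.

1, 1, 1, 1, 2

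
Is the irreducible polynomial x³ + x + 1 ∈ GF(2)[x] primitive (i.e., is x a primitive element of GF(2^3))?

Yes

Write f(x) = x³ + x + 1.
|GF(2^3)^×| = 2^3 − 1 = 7. Prime factorization: 7 = 7.
f is primitive ⇔ x has order 7 in GF(2)[x]/(f), i.e. x^(7/q) ≠ 1 for each prime q | 7.
x^(1) mod f = x.
None equal 1, so x has full order 7; f is primitive.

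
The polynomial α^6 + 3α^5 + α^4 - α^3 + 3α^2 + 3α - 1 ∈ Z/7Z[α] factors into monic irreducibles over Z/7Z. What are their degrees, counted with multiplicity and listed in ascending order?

Write g(α) = α^6 + 3α^5 + α^4 - α^3 + 3α^2 + 3α - 1.
Linear factors from roots: (α - 3).
Complete factorization: g(α) = (α - 3)·(α^2 + 3α + 1)·(α^3 + 3α^2 + 2α - 2).
Factor degrees with multiplicity: 1 + 2 + 3 = 6.

1, 2, 3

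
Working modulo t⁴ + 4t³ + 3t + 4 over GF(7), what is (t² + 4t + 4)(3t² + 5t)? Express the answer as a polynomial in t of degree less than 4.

5t^3 + 4t^2 + 4t + 2

Multiply in GF(7)[t]: (t² + 4t + 4)·(3t² + 5t) = 3t⁴ + 3t³ + 4t² + 6t.
Reduce using t⁴ ≡ 3t³ + 4t + 3 (mod t⁴ + 4t³ + 3t + 4).
Reduced: 5t³ + 4t² + 4t + 2.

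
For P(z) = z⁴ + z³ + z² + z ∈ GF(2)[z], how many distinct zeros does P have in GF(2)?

2

Evaluate at each of the 2 elements of GF(2):
P(0) = 0 → root; P(1) = 0 → root.
Roots: {0, 1}.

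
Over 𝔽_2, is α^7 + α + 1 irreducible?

Yes

Write f(α) = α^7 + α + 1.
Check for roots in 𝔽_2: f(0) = 1; f(1) = 1.
No roots, so no linear factors.
Monic irreducibles of degree 2 over GF(2): α^2 + α + 1.
None of them divide f (all give nonzero remainder).
Monic irreducibles of degree 3 over GF(2): α^3 + α + 1, α^3 + α^2 + 1.
None of them divide f (all give nonzero remainder).
No irreducible factor of degree ≤ 3 exists, so f is irreducible over GF(2).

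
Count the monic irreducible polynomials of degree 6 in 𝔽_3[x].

116

Gauss's count: N_{3}(6) = (1/6) Σ_{d|6} μ(6/d)·3^d.
Divisors of 6: 1, 2, 3, 6; μ(6/d) for each: 1, -1, -1, 1.
Σ = 3^1 − 3^2 − 3^3 + 3^6 = 696.
N = 696/6 = 116.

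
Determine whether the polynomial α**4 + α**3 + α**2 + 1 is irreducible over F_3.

Yes

Write f(α) = α**4 + α**3 + α**2 + 1.
Check for roots in F_3: f(0) = 1; f(1) = 1; f(2) = 2.
No roots, so no linear factors.
Monic irreducibles of degree 2 over GF(3): α**2 + 1, α**2 + α - 1, α**2 - α - 1.
None of them divide f (all give nonzero remainder).
No irreducible factor of degree ≤ 2 exists, so f is irreducible over GF(3).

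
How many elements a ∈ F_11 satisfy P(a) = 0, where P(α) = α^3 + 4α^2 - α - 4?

3

Evaluate at each of the 11 elements of F_11:
P(0) = 7; P(1) = 0 → root; P(2) = 7; P(3) = 1; P(4) = 10; P(5) = 7; P(6) = 9; P(7) = 0 → root; P(8) = 8; P(9) = 6; P(10) = 0 → root.
Roots: {1, 7, 10}.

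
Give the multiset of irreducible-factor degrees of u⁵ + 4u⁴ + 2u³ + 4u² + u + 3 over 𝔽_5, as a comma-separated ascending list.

1, 2, 2

Write g(u) = u⁵ + 4u⁴ + 2u³ + 4u² + u + 3.
Roots in 𝔽_5: g(0) = 3; g(1) = 0 → root; g(2) = 3; g(3) = 3; g(4) = 2.
Linear factors from roots: (u + 4).
Complete factorization: g(u) = (u + 4)·(u² + u + 1)·(u² + 4u + 2).
Factor degrees with multiplicity: 1 + 2 + 2 = 5.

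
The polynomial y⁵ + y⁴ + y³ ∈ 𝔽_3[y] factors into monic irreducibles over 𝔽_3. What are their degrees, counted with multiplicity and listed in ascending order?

1, 1, 1, 1, 1

Write g(y) = y⁵ + y⁴ + y³.
Roots in 𝔽_3: g(0) = 0 → root; g(1) = 0 → root; g(2) = 2.
Linear factors from roots: (y), (y + 2).
Complete factorization: g(y) = (y + 2)^2·(y)^3.
Factor degrees with multiplicity: 1 + 1 + 1 + 1 + 1 = 5.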